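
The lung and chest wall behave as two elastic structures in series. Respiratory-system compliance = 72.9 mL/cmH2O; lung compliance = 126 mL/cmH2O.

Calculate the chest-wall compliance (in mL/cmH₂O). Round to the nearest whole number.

173

1/Ccw = 1/Crs − 1/CL.
1/Ccw = 1/72.9 − 1/126 = 0.005781.
Ccw = 172.98 mL/cmH2O.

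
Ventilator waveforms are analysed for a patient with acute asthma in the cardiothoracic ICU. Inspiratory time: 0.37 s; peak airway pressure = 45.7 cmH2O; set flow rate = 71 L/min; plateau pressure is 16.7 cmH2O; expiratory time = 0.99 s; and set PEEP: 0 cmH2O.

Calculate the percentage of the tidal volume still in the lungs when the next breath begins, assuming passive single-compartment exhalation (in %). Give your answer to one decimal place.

Flow: 71 L/min ÷ 60 = 1.1833 L/s.
Vt = flow × Ti = 1.1833 L/s × 0.37 s × 1000 mL/L = 437.82 mL.
R = (PIP − Pplat)/V̇ = (45.7 − 16.7) / 1.1833 = 29.0/1.1833 = 24.508 cmH2O·s/L.
C = Vt/(Pplat − PEEP) = 437.82 / (16.7 − 0) = 437.82/16.7 = 26.217 mL/cmH2O.
τ = R × C = 24.508 × 0.02622 L/cmH2O = 0.6426 s.
Fraction remaining at end-expiration = e^(−Te/τ) = e^(−0.99/0.6426) = 0.2142 → 21.42%.

21.4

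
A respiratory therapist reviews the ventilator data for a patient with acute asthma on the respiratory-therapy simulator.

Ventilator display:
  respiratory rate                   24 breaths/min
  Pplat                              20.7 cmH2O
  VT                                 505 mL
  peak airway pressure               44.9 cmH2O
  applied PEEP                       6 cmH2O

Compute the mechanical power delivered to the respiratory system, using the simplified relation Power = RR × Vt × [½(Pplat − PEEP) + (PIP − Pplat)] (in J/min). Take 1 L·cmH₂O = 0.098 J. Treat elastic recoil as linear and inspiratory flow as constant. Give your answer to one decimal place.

Per-breath work = Vt × [½(Pplat−PEEP) + (PIP−Pplat)] = 0.505 × [0.5×14.7 + 24.2] = 0.505 × 31.55 = 15.933 L·cmH2O.
Power = 24 × 15.933 = 382.39 L·cmH2O/min.
× 0.098 J/(L·cmH2O) → 37.474 J/min.

37.5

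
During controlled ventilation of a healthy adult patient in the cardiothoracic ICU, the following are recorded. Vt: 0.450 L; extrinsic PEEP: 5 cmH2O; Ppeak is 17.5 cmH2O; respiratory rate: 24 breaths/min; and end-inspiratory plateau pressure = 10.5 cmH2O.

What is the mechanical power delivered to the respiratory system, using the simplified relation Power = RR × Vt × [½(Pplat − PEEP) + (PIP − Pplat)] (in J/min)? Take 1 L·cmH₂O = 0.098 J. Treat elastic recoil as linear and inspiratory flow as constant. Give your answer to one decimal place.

10.3

Per-breath work = Vt × [½(Pplat−PEEP) + (PIP−Pplat)] = 0.450 × [0.5×5.5 + 7.0] = 0.450 × 9.75 = 4.388 L·cmH2O.
Power = 24 × 4.388 = 105.31 L·cmH2O/min.
× 0.098 J/(L·cmH2O) → 10.32 J/min.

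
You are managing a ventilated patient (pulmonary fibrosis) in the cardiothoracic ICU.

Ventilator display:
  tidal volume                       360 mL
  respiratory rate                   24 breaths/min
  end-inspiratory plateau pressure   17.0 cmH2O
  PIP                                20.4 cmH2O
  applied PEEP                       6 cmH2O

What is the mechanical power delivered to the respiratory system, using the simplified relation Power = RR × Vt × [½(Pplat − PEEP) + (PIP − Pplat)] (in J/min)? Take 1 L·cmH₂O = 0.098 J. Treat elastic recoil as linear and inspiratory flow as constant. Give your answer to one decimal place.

Per-breath work = Vt × [½(Pplat−PEEP) + (PIP−Pplat)] = 0.360 × [0.5×11.0 + 3.4] = 0.360 × 8.9 = 3.204 L·cmH2O.
Power = 24 × 3.204 = 76.896 L·cmH2O/min.
× 0.098 J/(L·cmH2O) → 7.536 J/min.

7.5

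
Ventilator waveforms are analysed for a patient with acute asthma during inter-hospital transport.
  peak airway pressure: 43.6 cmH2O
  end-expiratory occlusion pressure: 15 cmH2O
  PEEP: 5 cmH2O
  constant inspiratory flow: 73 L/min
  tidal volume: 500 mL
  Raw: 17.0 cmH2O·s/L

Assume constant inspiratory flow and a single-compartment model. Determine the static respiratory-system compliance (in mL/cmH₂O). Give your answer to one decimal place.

63.2

Flow: 73 L/min ÷ 60 = 1.2167 L/s.
Total PEEP = 15 cmH2O (set 5 + intrinsic 10); this is the baseline alveolar pressure.
Equation of motion (constant flow): PIP = Vt/C + R·V̇ + PEEP.
Vt/C = PIP − R·V̇ − PEEP = 43.6 − 17.0×1.2167 − 15 = 43.6 − 20.684 − 15 = 7.916 cmH2O.
C = Vt / 7.916 = 500 / 7.916 = 63.163 mL/cmH2O.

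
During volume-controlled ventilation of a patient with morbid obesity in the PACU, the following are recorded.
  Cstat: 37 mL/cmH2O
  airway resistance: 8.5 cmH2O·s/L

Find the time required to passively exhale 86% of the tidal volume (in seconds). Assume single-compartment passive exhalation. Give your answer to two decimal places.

0.62

τ = R × C = 8.5 × 37 mL/cmH2O = 8.5 × 0.037 L/cmH2O = 0.3145 s.
Exhaled fraction f = 1 − e^(−t/τ) → t = −τ·ln(1 − f) = −0.3145·ln(0.14) = 0.6183 s.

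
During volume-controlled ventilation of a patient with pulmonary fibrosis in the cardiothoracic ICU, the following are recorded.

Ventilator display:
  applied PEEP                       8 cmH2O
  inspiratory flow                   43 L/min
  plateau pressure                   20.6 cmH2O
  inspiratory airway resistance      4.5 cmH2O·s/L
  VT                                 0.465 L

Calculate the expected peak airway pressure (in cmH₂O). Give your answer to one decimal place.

23.8

Flow: 43 L/min ÷ 60 = 0.7167 L/s.
PIP = Pplat + Raw × flow = 20.6 + 4.5 × 0.7167 = 20.6 + 3.225 = 23.825 cmH2O.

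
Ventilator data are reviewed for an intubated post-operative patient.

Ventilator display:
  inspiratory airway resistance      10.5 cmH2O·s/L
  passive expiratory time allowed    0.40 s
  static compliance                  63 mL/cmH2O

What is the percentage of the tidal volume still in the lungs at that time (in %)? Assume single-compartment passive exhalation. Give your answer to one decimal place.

54.6

τ = R × C = 10.5 × 63 mL/cmH2O = 10.5 × 0.063 L/cmH2O = 0.6615 s.
Passive exhalation: V(t)/V₀ = e^(−t/τ) = e^(−0.40/0.6615) = 0.5462.
Fraction remaining = 0.5462 → 54.62%.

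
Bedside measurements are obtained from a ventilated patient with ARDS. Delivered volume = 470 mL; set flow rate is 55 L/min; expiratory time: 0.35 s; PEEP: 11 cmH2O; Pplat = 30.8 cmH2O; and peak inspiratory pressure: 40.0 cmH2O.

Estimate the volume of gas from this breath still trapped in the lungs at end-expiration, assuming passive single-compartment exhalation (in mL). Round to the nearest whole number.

Flow: 55 L/min ÷ 60 = 0.9167 L/s.
R = (PIP − Pplat)/V̇ = (40.0 − 30.8) / 0.9167 = 9.2/0.9167 = 10.036 cmH2O·s/L.
C = Vt/(Pplat − PEEP) = 470.0 / (30.8 − 11) = 470.0/19.8 = 23.737 mL/cmH2O.
τ = R × C = 10.036 × 0.02374 L/cmH2O = 0.2383 s.
Fraction remaining = e^(−Te/τ) = e^(−0.35/0.2383) = 0.2302.
Trapped volume = 470.0 × 0.2302 = 108.19 mL.

108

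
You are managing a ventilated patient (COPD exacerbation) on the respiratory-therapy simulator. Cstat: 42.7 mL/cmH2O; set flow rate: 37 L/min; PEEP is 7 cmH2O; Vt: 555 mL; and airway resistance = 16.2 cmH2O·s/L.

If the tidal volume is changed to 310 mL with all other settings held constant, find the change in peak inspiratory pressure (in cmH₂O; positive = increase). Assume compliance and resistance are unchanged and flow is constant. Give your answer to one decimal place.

PIP = Vt/C + R·V̇ + PEEP (constant-flow equation of motion).
Only the elastic term changes: ΔPIP = ΔVt / C = (310 − 555) / 42.7 = -5.738 cmH2O.

-5.7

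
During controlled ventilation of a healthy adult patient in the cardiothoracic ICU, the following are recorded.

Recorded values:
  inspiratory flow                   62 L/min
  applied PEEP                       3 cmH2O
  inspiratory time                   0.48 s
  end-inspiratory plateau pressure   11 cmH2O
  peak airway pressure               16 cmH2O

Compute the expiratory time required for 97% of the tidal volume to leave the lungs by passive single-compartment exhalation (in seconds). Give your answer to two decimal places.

Flow: 62 L/min ÷ 60 = 1.0333 L/s.
Vt = flow × Ti = 1.0333 L/s × 0.48 s × 1000 mL/L = 495.98 mL.
R = (PIP − Pplat)/V̇ = (16 − 11) / 1.0333 = 5.0/1.0333 = 4.839 cmH2O·s/L.
C = Vt/(Pplat − PEEP) = 495.98 / (11 − 3) = 495.98/8.0 = 61.998 mL/cmH2O.
τ = R × C = 4.839 × 0.062 L/cmH2O = 0.3 s.
t = −τ·ln(1 − 0.97) = −0.3·ln(0.03) = 1.052 s.

1.05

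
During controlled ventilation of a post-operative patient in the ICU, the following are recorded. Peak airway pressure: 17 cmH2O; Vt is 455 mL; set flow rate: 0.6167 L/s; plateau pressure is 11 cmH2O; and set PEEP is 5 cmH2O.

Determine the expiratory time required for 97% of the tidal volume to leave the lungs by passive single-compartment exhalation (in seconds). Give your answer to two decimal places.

2.59

R = (PIP − Pplat)/V̇ = (17 − 11) / 0.6167 = 6.0/0.6167 = 9.729 cmH2O·s/L.
C = Vt/(Pplat − PEEP) = 455.0 / (11 − 5) = 455.0/6.0 = 75.833 mL/cmH2O.
τ = R × C = 9.729 × 0.07583 L/cmH2O = 0.7378 s.
t = −τ·ln(1 − 0.97) = −0.7378·ln(0.03) = 2.587 s.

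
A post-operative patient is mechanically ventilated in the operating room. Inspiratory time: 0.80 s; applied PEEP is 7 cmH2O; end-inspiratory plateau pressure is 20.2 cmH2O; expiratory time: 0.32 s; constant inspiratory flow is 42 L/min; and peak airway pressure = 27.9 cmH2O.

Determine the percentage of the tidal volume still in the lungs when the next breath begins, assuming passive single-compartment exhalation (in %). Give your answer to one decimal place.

50.4

Flow: 42 L/min ÷ 60 = 0.7 L/s.
Vt = flow × Ti = 0.7 L/s × 0.80 s × 1000 mL/L = 560.0 mL.
R = (PIP − Pplat)/V̇ = (27.9 − 20.2) / 0.7 = 7.7/0.7 = 11.0 cmH2O·s/L.
C = Vt/(Pplat − PEEP) = 560.0 / (20.2 − 7) = 560.0/13.2 = 42.424 mL/cmH2O.
τ = R × C = 11.0 × 0.04242 L/cmH2O = 0.4666 s.
Fraction remaining at end-expiration = e^(−Te/τ) = e^(−0.32/0.4666) = 0.5037 → 50.37%.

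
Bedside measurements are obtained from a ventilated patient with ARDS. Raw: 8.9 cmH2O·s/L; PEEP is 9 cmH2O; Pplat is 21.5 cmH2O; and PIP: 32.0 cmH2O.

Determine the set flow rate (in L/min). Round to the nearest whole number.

flow = (PIP − Pplat) / Raw = (32.0 − 21.5) / 8.9 = 1.18 L/s × 60 = 70.8 L/min.

71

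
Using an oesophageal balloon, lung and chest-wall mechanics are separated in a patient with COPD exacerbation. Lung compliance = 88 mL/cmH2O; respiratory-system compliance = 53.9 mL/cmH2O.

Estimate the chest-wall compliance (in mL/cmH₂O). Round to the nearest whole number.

139

1/Ccw = 1/Crs − 1/CL.
1/Ccw = 1/53.9 − 1/88 = 0.007189.
Ccw = 139.1 mL/cmH2O.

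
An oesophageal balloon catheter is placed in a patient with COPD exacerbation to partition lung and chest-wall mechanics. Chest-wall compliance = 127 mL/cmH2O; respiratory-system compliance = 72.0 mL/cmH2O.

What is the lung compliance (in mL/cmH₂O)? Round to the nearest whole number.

166

1/CL = 1/Crs − 1/Ccw.
1/CL = 1/72.0 − 1/127 = 0.006015.
CL = 166.25 mL/cmH2O.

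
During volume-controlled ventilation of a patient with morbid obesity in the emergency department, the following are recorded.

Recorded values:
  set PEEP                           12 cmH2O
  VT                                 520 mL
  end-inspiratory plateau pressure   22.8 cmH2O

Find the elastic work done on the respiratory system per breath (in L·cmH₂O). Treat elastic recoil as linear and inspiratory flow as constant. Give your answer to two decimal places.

Elastic work ≈ ½ × (Pplat − PEEP) × Vt = 0.5 × (22.8 − 12) × 0.520 L = 0.5 × 10.8 × 0.520 = 2.808 L·cmH2O.

2.81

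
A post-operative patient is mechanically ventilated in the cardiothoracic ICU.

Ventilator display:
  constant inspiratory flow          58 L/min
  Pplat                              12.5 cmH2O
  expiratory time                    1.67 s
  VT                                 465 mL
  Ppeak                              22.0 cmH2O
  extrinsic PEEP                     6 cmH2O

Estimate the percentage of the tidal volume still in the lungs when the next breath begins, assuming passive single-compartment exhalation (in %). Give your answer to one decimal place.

9.3

Flow: 58 L/min ÷ 60 = 0.9667 L/s.
R = (PIP − Pplat)/V̇ = (22.0 − 12.5) / 0.9667 = 9.5/0.9667 = 9.827 cmH2O·s/L.
C = Vt/(Pplat − PEEP) = 465.0 / (12.5 − 6) = 465.0/6.5 = 71.538 mL/cmH2O.
τ = R × C = 9.827 × 0.07154 L/cmH2O = 0.703 s.
Fraction remaining at end-expiration = e^(−Te/τ) = e^(−1.67/0.703) = 0.09296 → 9.296%.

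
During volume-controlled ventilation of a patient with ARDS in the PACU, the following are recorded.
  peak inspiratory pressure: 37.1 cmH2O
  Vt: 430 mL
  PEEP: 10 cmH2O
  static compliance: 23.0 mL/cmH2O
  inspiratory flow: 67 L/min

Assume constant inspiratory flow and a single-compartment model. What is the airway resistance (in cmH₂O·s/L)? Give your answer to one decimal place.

7.5

Flow: 67 L/min ÷ 60 = 1.1167 L/s.
Equation of motion (constant flow): PIP = Vt/C + R·V̇ + PEEP.
R·V̇ = PIP − Vt/C − PEEP = 37.1 − 430/23.0 − 10 = 37.1 − 18.696 − 10 = 8.404 cmH2O.
R = 8.404 / 1.1167 = 7.526 cmH2O·s/L.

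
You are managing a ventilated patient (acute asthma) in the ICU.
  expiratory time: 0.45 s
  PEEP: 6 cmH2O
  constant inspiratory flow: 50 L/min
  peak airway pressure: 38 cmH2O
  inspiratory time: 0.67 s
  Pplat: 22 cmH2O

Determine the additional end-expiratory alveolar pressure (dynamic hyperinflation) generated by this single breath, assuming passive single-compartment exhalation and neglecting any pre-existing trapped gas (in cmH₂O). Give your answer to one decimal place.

Flow: 50 L/min ÷ 60 = 0.8333 L/s.
Vt = flow × Ti = 0.8333 L/s × 0.67 s × 1000 mL/L = 558.31 mL.
R = (PIP − Pplat)/V̇ = (38 − 22) / 0.8333 = 16.0/0.8333 = 19.201 cmH2O·s/L.
C = Vt/(Pplat − PEEP) = 558.31 / (22 − 6) = 558.31/16.0 = 34.894 mL/cmH2O.
τ = R × C = 19.201 × 0.03489 L/cmH2O = 0.6699 s.
Fraction remaining = e^(−Te/τ) = e^(−0.45/0.6699) = 0.5108; trapped volume = 558.31 × 0.5108 = 285.18 mL.
Additional alveolar pressure from trapping ≈ V_trapped / C = 285.18 / 34.894 = 8.173 cmH2O.

8.2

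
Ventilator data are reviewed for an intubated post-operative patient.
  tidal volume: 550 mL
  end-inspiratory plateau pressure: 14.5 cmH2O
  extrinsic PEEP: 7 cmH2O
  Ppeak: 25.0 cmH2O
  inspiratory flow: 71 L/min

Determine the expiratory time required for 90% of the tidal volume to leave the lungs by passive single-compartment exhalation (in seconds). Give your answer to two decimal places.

Flow: 71 L/min ÷ 60 = 1.1833 L/s.
R = (PIP − Pplat)/V̇ = (25.0 − 14.5) / 1.1833 = 10.5/1.1833 = 8.873 cmH2O·s/L.
C = Vt/(Pplat − PEEP) = 550.0 / (14.5 − 7) = 550.0/7.5 = 73.333 mL/cmH2O.
τ = R × C = 8.873 × 0.07333 L/cmH2O = 0.6507 s.
t = −τ·ln(1 − 0.90) = −0.6507·ln(0.1) = 1.498 s.

1.50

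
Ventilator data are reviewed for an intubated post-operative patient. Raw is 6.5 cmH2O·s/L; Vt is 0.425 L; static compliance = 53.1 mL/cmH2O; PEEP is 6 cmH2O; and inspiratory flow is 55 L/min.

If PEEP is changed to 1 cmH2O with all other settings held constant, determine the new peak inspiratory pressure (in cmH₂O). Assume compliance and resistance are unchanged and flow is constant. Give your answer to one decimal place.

Flow: 55 L/min ÷ 60 = 0.9167 L/s.
PIP = Vt/C + R·V̇ + PEEP (constant-flow equation of motion).
Only the baseline term changes: ΔPIP = ΔPEEP = 1 − 6 = -5.0 cmH2O.
Original PIP = 425/53.1 + 6.5×0.9167 + 6 = 19.962 cmH2O; new PIP = 19.962 + (-5.0) = 14.962 cmH2O.

15.0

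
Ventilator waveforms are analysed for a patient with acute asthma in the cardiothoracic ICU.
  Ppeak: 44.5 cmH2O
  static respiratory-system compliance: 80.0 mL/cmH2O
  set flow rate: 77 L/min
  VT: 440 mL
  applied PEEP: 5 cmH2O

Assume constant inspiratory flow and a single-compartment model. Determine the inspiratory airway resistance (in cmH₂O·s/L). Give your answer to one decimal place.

26.5

Flow: 77 L/min ÷ 60 = 1.2833 L/s.
Equation of motion (constant flow): PIP = Vt/C + R·V̇ + PEEP.
R·V̇ = PIP − Vt/C − PEEP = 44.5 − 440/80.0 − 5 = 44.5 − 5.5 − 5 = 34.0 cmH2O.
R = 34.0 / 1.2833 = 26.494 cmH2O·s/L.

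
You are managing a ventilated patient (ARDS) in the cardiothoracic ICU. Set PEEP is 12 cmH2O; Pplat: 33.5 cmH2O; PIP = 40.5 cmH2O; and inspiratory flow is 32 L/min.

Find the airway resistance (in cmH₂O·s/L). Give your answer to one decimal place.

Flow: 32 L/min ÷ 60 = 0.5333 L/s.
Raw = (PIP − Pplat) / flow = (40.5 − 33.5) / 0.5333 = 7.0 / 0.5333 = 13.126 cmH2O·s/L.

13.1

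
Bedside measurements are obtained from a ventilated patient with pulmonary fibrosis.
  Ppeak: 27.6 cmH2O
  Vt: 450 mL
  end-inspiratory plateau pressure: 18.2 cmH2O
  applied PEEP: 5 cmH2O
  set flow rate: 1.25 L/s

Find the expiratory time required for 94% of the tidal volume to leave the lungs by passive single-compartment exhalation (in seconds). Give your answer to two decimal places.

0.72

R = (PIP − Pplat)/V̇ = (27.6 − 18.2) / 1.25 = 9.4/1.25 = 7.52 cmH2O·s/L.
C = Vt/(Pplat − PEEP) = 450.0 / (18.2 − 5) = 450.0/13.2 = 34.091 mL/cmH2O.
τ = R × C = 7.52 × 0.03409 L/cmH2O = 0.2564 s.
t = −τ·ln(1 − 0.94) = −0.2564·ln(0.06) = 0.7214 s.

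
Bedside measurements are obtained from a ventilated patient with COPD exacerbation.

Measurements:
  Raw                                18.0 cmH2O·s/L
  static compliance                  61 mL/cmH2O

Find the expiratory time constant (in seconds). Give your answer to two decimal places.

1.10

τ = R × C = 18.0 × 61 mL/cmH2O = 18.0 × 0.061 L/cmH2O = 1.098 s.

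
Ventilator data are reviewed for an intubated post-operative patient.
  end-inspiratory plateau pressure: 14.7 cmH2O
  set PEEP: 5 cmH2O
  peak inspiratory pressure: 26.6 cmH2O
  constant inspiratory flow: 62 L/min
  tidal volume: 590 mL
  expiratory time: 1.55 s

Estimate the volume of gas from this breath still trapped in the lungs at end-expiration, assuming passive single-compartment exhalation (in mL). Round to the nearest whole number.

65

Flow: 62 L/min ÷ 60 = 1.0333 L/s.
R = (PIP − Pplat)/V̇ = (26.6 − 14.7) / 1.0333 = 11.9/1.0333 = 11.517 cmH2O·s/L.
C = Vt/(Pplat − PEEP) = 590.0 / (14.7 − 5) = 590.0/9.7 = 60.825 mL/cmH2O.
τ = R × C = 11.517 × 0.06083 L/cmH2O = 0.7006 s.
Fraction remaining = e^(−Te/τ) = e^(−1.55/0.7006) = 0.1094.
Trapped volume = 590.0 × 0.1094 = 64.546 mL.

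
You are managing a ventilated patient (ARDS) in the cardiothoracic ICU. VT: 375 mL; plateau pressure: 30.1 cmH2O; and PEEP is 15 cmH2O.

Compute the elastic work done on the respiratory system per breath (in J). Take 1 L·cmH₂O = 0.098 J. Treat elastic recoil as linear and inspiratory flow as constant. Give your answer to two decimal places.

0.28

Elastic work ≈ ½ × (Pplat − PEEP) × Vt = 0.5 × (30.1 − 15) × 0.375 L = 0.5 × 15.1 × 0.375 = 2.831 L·cmH2O.
× 0.098 J/(L·cmH2O) → 0.2774 J.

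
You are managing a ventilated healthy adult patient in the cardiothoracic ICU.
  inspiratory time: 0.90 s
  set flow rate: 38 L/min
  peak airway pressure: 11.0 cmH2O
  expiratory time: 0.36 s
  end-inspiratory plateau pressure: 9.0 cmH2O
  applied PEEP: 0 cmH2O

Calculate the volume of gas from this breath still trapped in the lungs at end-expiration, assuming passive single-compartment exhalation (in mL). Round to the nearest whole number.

Flow: 38 L/min ÷ 60 = 0.6333 L/s.
Vt = flow × Ti = 0.6333 L/s × 0.90 s × 1000 mL/L = 569.97 mL.
R = (PIP − Pplat)/V̇ = (11.0 − 9.0) / 0.6333 = 2.0/0.6333 = 3.158 cmH2O·s/L.
C = Vt/(Pplat − PEEP) = 569.97 / (9.0 − 0) = 569.97/9.0 = 63.33 mL/cmH2O.
τ = R × C = 3.158 × 0.06333 L/cmH2O = 0.2 s.
Fraction remaining = e^(−Te/τ) = e^(−0.36/0.2) = 0.1653.
Trapped volume = 569.97 × 0.1653 = 94.216 mL.

94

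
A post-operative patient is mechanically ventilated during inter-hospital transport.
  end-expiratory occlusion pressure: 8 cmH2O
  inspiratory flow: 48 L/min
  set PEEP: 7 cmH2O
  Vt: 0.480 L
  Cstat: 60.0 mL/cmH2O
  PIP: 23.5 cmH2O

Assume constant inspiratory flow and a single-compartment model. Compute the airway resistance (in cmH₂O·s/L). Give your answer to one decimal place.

9.4

Flow: 48 L/min ÷ 60 = 0.8 L/s.
Total PEEP = 8 cmH2O (set 7 + intrinsic 1); this is the baseline alveolar pressure.
Equation of motion (constant flow): PIP = Vt/C + R·V̇ + PEEP.
R·V̇ = PIP − Vt/C − PEEP = 23.5 − 480/60.0 − 8 = 23.5 − 8.0 − 8 = 7.5 cmH2O.
R = 7.5 / 0.8 = 9.375 cmH2O·s/L.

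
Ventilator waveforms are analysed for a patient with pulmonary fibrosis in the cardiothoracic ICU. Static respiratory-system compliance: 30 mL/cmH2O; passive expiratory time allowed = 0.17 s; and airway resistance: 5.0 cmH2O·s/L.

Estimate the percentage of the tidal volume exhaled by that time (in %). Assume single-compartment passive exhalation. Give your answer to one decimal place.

67.8

τ = R × C = 5.0 × 30 mL/cmH2O = 5.0 × 0.030 L/cmH2O = 0.15 s.
Passive exhalation: V(t)/V₀ = e^(−t/τ) = e^(−0.17/0.15) = 0.322.
Fraction exhaled = 1 − 0.322 = 0.678 → 67.8%.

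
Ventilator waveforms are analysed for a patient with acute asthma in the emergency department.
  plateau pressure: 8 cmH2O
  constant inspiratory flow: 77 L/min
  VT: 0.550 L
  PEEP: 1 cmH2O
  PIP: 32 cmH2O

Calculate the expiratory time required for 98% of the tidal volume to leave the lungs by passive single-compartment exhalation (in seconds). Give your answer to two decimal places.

5.75

Flow: 77 L/min ÷ 60 = 1.2833 L/s.
R = (PIP − Pplat)/V̇ = (32 − 8) / 1.2833 = 24.0/1.2833 = 18.702 cmH2O·s/L.
C = Vt/(Pplat − PEEP) = 550.0 / (8 − 1) = 550.0/7.0 = 78.571 mL/cmH2O.
τ = R × C = 18.702 × 0.07857 L/cmH2O = 1.469 s.
t = −τ·ln(1 − 0.98) = −1.469·ln(0.02) = 5.747 s.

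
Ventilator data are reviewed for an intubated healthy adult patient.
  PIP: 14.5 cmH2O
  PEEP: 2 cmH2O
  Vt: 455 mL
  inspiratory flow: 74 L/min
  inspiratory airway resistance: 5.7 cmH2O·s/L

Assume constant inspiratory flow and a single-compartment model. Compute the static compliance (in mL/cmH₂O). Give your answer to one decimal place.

83.2

Flow: 74 L/min ÷ 60 = 1.2333 L/s.
Equation of motion (constant flow): PIP = Vt/C + R·V̇ + PEEP.
Vt/C = PIP − R·V̇ − PEEP = 14.5 − 5.7×1.2333 − 2 = 14.5 − 7.03 − 2 = 5.47 cmH2O.
C = Vt / 5.47 = 455 / 5.47 = 83.181 mL/cmH2O.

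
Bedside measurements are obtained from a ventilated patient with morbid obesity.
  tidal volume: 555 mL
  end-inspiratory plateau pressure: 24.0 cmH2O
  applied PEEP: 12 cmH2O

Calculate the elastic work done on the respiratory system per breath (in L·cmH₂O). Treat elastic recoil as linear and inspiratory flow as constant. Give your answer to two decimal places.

3.33

Elastic work ≈ ½ × (Pplat − PEEP) × Vt = 0.5 × (24.0 − 12) × 0.555 L = 0.5 × 12.0 × 0.555 = 3.33 L·cmH2O.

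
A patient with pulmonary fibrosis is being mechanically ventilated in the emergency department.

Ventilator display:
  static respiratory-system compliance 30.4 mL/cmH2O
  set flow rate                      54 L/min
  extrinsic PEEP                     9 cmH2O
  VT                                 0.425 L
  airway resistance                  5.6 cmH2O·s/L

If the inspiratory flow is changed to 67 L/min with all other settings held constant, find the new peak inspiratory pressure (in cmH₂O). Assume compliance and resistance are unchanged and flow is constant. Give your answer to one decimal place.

Flow: 54 L/min ÷ 60 = 0.9 L/s.
New flow: 67 L/min ÷ 60 = 1.1167 L/s.
PIP = Vt/C + R·V̇ + PEEP (constant-flow equation of motion).
Only the resistive term changes: ΔPIP = R × ΔV̇ = 5.6 × (1.1167 − 0.9) = 5.6 × 0.2167 = 1.214 cmH2O.
Original PIP = 425/30.4 + 5.6×0.9 + 9 = 28.02 cmH2O; new PIP = 28.02 + (1.214) = 29.234 cmH2O.

29.2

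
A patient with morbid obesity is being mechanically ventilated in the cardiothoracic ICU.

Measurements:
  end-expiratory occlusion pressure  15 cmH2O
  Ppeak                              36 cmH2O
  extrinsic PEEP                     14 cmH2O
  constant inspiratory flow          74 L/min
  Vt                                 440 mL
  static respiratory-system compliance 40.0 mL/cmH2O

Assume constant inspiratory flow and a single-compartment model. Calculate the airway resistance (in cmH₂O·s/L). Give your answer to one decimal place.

Flow: 74 L/min ÷ 60 = 1.2333 L/s.
Total PEEP = 15 cmH2O (set 14 + intrinsic 1); this is the baseline alveolar pressure.
Equation of motion (constant flow): PIP = Vt/C + R·V̇ + PEEP.
R·V̇ = PIP − Vt/C − PEEP = 36 − 440/40.0 − 15 = 36 − 11.0 − 15 = 10.0 cmH2O.
R = 10.0 / 1.2333 = 8.108 cmH2O·s/L.

8.1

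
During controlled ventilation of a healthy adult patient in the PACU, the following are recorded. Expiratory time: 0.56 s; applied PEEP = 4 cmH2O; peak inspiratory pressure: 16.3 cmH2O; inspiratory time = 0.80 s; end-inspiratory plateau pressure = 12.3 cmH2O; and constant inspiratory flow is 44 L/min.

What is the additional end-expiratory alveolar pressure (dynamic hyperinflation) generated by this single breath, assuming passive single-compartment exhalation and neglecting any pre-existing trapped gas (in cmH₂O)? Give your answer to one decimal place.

1.9

Flow: 44 L/min ÷ 60 = 0.7333 L/s.
Vt = flow × Ti = 0.7333 L/s × 0.80 s × 1000 mL/L = 586.64 mL.
R = (PIP − Pplat)/V̇ = (16.3 − 12.3) / 0.7333 = 4.0/0.7333 = 5.455 cmH2O·s/L.
C = Vt/(Pplat − PEEP) = 586.64 / (12.3 − 4) = 586.64/8.3 = 70.68 mL/cmH2O.
τ = R × C = 5.455 × 0.07068 L/cmH2O = 0.3856 s.
Fraction remaining = e^(−Te/τ) = e^(−0.56/0.3856) = 0.234; trapped volume = 586.64 × 0.234 = 137.27 mL.
Additional alveolar pressure from trapping ≈ V_trapped / C = 137.27 / 70.68 = 1.942 cmH2O.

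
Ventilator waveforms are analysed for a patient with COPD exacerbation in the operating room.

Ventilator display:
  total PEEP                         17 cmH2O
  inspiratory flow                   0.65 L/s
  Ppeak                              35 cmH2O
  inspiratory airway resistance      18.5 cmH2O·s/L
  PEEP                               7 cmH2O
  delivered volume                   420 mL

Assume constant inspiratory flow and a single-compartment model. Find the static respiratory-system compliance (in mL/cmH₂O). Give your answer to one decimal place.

Total PEEP = 17 cmH2O (set 7 + intrinsic 10); this is the baseline alveolar pressure.
Equation of motion (constant flow): PIP = Vt/C + R·V̇ + PEEP.
Vt/C = PIP − R·V̇ − PEEP = 35 − 18.5×0.65 − 17 = 35 − 12.025 − 17 = 5.975 cmH2O.
C = Vt / 5.975 = 420 / 5.975 = 70.293 mL/cmH2O.

70.3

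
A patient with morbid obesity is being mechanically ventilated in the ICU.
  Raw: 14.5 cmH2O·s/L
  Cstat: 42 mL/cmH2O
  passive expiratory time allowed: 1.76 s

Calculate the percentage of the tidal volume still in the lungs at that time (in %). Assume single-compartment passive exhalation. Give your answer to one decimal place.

5.6

τ = R × C = 14.5 × 42 mL/cmH2O = 14.5 × 0.042 L/cmH2O = 0.609 s.
Passive exhalation: V(t)/V₀ = e^(−t/τ) = e^(−1.76/0.609) = 0.05558.
Fraction remaining = 0.05558 → 5.558%.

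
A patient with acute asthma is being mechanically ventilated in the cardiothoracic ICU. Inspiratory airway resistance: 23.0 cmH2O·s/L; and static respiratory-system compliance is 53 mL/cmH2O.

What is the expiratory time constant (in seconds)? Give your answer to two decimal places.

τ = R × C = 23.0 × 53 mL/cmH2O = 23.0 × 0.053 L/cmH2O = 1.219 s.

1.22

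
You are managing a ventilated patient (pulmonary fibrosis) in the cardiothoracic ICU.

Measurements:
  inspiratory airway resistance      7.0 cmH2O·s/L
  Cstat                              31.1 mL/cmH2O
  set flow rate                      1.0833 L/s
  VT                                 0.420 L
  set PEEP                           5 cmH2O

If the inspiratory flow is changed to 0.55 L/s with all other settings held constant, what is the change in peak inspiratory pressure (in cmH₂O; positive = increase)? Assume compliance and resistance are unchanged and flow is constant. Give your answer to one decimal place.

PIP = Vt/C + R·V̇ + PEEP (constant-flow equation of motion).
Only the resistive term changes: ΔPIP = R × ΔV̇ = 7.0 × (0.55 − 1.0833) = 7.0 × -0.5333 = -3.733 cmH2O.

-3.7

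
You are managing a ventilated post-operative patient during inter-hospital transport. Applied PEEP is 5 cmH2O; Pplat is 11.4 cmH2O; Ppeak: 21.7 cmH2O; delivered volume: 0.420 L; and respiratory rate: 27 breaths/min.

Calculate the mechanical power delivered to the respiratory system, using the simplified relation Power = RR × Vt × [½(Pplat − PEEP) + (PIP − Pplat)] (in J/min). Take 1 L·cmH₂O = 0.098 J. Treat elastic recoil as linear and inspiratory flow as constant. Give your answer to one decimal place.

Per-breath work = Vt × [½(Pplat−PEEP) + (PIP−Pplat)] = 0.420 × [0.5×6.4 + 10.3] = 0.420 × 13.5 = 5.67 L·cmH2O.
Power = 27 × 5.67 = 153.09 L·cmH2O/min.
× 0.098 J/(L·cmH2O) → 15.003 J/min.

15.0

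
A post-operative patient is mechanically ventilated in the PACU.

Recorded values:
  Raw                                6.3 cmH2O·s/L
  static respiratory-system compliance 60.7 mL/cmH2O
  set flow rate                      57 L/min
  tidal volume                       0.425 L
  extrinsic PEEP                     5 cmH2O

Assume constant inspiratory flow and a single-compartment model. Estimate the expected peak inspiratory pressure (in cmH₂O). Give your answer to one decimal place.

18.0

Flow: 57 L/min ÷ 60 = 0.95 L/s.
Equation of motion (constant flow): PIP = Vt/C + R·V̇ + PEEP.
PIP = 425/60.7 + 6.3×0.95 + 5 = 7.002 + 5.985 + 5 = 17.987 cmH2O.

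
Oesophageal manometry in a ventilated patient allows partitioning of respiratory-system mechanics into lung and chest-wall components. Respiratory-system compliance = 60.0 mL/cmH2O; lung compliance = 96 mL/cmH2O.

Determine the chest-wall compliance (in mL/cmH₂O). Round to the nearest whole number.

1/Ccw = 1/Crs − 1/CL.
1/Ccw = 1/60.0 − 1/96 = 0.00625.
Ccw = 160.0 mL/cmH2O.

160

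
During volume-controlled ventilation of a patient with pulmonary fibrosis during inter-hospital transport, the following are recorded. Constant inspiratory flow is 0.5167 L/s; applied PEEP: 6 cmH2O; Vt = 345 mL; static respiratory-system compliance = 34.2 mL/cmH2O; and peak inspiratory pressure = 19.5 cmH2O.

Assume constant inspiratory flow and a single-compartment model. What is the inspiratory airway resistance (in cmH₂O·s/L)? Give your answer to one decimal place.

6.6

Equation of motion (constant flow): PIP = Vt/C + R·V̇ + PEEP.
R·V̇ = PIP − Vt/C − PEEP = 19.5 − 345/34.2 − 6 = 19.5 − 10.088 − 6 = 3.412 cmH2O.
R = 3.412 / 0.5167 = 6.603 cmH2O·s/L.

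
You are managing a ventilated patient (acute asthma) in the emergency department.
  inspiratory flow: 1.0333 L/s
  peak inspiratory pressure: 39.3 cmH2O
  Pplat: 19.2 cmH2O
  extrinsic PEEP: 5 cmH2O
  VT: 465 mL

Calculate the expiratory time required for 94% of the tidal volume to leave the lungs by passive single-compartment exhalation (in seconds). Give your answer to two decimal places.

R = (PIP − Pplat)/V̇ = (39.3 − 19.2) / 1.0333 = 20.1/1.0333 = 19.452 cmH2O·s/L.
C = Vt/(Pplat − PEEP) = 465.0 / (19.2 − 5) = 465.0/14.2 = 32.746 mL/cmH2O.
τ = R × C = 19.452 × 0.03275 L/cmH2O = 0.6371 s.
t = −τ·ln(1 − 0.94) = −0.6371·ln(0.06) = 1.792 s.

1.79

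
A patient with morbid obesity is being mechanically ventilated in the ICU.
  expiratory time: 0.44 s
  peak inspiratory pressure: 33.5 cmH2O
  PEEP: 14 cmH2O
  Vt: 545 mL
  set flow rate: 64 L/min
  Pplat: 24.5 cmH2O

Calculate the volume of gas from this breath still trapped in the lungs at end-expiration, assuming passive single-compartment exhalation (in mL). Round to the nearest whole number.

Flow: 64 L/min ÷ 60 = 1.0667 L/s.
R = (PIP − Pplat)/V̇ = (33.5 − 24.5) / 1.0667 = 9.0/1.0667 = 8.437 cmH2O·s/L.
C = Vt/(Pplat − PEEP) = 545.0 / (24.5 − 14) = 545.0/10.5 = 51.905 mL/cmH2O.
τ = R × C = 8.437 × 0.05191 L/cmH2O = 0.438 s.
Fraction remaining = e^(−Te/τ) = e^(−0.44/0.438) = 0.3662.
Trapped volume = 545.0 × 0.3662 = 199.58 mL.

200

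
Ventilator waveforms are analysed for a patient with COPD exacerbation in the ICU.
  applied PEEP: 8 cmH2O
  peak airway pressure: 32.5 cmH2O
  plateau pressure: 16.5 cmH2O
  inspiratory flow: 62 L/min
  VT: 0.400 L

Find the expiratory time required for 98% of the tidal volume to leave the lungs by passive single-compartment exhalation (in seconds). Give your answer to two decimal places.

Flow: 62 L/min ÷ 60 = 1.0333 L/s.
R = (PIP − Pplat)/V̇ = (32.5 − 16.5) / 1.0333 = 16.0/1.0333 = 15.484 cmH2O·s/L.
C = Vt/(Pplat − PEEP) = 400.0 / (16.5 − 8) = 400.0/8.5 = 47.059 mL/cmH2O.
τ = R × C = 15.484 × 0.04706 L/cmH2O = 0.7287 s.
t = −τ·ln(1 − 0.98) = −0.7287·ln(0.02) = 2.851 s.

2.85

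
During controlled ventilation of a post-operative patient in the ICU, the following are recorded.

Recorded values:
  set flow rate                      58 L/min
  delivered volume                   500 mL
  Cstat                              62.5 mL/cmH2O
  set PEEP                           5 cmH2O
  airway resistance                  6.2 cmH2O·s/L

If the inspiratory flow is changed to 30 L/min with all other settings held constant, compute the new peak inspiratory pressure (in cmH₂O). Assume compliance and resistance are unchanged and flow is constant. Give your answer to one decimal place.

16.1

Flow: 58 L/min ÷ 60 = 0.9667 L/s.
New flow: 30 L/min ÷ 60 = 0.5 L/s.
PIP = Vt/C + R·V̇ + PEEP (constant-flow equation of motion).
Only the resistive term changes: ΔPIP = R × ΔV̇ = 6.2 × (0.5 − 0.9667) = 6.2 × -0.4667 = -2.894 cmH2O.
Original PIP = 500/62.5 + 6.2×0.9667 + 5 = 18.994 cmH2O; new PIP = 18.994 + (-2.894) = 16.1 cmH2O.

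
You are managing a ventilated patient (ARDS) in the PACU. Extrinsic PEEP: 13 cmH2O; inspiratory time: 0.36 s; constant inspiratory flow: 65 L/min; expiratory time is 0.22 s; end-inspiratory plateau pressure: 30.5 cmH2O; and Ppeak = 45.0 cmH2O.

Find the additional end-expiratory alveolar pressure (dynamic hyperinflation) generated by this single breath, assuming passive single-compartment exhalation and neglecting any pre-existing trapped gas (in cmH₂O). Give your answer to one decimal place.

Flow: 65 L/min ÷ 60 = 1.0833 L/s.
Vt = flow × Ti = 1.0833 L/s × 0.36 s × 1000 mL/L = 389.99 mL.
R = (PIP − Pplat)/V̇ = (45.0 − 30.5) / 1.0833 = 14.5/1.0833 = 13.385 cmH2O·s/L.
C = Vt/(Pplat − PEEP) = 389.99 / (30.5 − 13) = 389.99/17.5 = 22.285 mL/cmH2O.
τ = R × C = 13.385 × 0.02229 L/cmH2O = 0.2984 s.
Fraction remaining = e^(−Te/τ) = e^(−0.22/0.2984) = 0.4784; trapped volume = 389.99 × 0.4784 = 186.57 mL.
Additional alveolar pressure from trapping ≈ V_trapped / C = 186.57 / 22.285 = 8.372 cmH2O.

8.4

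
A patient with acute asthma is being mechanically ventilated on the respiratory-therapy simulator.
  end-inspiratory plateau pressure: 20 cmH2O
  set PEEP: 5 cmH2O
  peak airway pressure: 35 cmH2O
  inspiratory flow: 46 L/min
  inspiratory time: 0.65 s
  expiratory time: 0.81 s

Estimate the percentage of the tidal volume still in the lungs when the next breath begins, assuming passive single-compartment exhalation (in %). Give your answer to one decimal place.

28.8

Flow: 46 L/min ÷ 60 = 0.7667 L/s.
Vt = flow × Ti = 0.7667 L/s × 0.65 s × 1000 mL/L = 498.36 mL.
R = (PIP − Pplat)/V̇ = (35 − 20) / 0.7667 = 15.0/0.7667 = 19.564 cmH2O·s/L.
C = Vt/(Pplat − PEEP) = 498.36 / (20 − 5) = 498.36/15.0 = 33.224 mL/cmH2O.
τ = R × C = 19.564 × 0.03322 L/cmH2O = 0.6499 s.
Fraction remaining at end-expiration = e^(−Te/τ) = e^(−0.81/0.6499) = 0.2876 → 28.76%.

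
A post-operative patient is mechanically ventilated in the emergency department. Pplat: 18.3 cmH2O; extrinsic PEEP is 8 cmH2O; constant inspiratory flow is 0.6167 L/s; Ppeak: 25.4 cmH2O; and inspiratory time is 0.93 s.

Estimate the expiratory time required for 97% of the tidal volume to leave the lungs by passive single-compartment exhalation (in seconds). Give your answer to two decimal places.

2.25

Vt = flow × Ti = 0.6167 L/s × 0.93 s × 1000 mL/L = 573.53 mL.
R = (PIP − Pplat)/V̇ = (25.4 − 18.3) / 0.6167 = 7.1/0.6167 = 11.513 cmH2O·s/L.
C = Vt/(Pplat − PEEP) = 573.53 / (18.3 − 8) = 573.53/10.3 = 55.683 mL/cmH2O.
τ = R × C = 11.513 × 0.05568 L/cmH2O = 0.641 s.
t = −τ·ln(1 − 0.97) = −0.641·ln(0.03) = 2.248 s.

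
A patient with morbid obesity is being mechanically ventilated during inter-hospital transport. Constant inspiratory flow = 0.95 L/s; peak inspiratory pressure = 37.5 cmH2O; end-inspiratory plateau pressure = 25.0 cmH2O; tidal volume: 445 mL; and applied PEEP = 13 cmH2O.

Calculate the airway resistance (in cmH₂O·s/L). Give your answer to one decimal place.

Raw = (PIP − Pplat) / flow = (37.5 − 25.0) / 0.95 = 12.5 / 0.95 = 13.158 cmH2O·s/L.

13.2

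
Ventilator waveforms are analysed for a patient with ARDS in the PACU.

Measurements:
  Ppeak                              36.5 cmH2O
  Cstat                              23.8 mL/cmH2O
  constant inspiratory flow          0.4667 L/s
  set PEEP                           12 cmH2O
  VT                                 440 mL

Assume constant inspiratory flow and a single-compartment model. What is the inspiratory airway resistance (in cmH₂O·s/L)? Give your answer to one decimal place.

Equation of motion (constant flow): PIP = Vt/C + R·V̇ + PEEP.
R·V̇ = PIP − Vt/C − PEEP = 36.5 − 440/23.8 − 12 = 36.5 − 18.487 − 12 = 6.013 cmH2O.
R = 6.013 / 0.4667 = 12.884 cmH2O·s/L.

12.9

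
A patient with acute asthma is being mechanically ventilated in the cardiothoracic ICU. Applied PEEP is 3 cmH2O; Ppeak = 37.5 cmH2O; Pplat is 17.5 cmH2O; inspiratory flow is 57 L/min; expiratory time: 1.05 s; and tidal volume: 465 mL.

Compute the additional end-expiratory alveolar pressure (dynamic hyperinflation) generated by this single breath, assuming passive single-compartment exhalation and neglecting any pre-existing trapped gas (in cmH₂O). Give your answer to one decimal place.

Flow: 57 L/min ÷ 60 = 0.95 L/s.
R = (PIP − Pplat)/V̇ = (37.5 − 17.5) / 0.95 = 20.0/0.95 = 21.053 cmH2O·s/L.
C = Vt/(Pplat − PEEP) = 465.0 / (17.5 − 3) = 465.0/14.5 = 32.069 mL/cmH2O.
τ = R × C = 21.053 × 0.03207 L/cmH2O = 0.6752 s.
Fraction remaining = e^(−Te/τ) = e^(−1.05/0.6752) = 0.2112; trapped volume = 465.0 × 0.2112 = 98.208 mL.
Additional alveolar pressure from trapping ≈ V_trapped / C = 98.208 / 32.069 = 3.062 cmH2O.

3.1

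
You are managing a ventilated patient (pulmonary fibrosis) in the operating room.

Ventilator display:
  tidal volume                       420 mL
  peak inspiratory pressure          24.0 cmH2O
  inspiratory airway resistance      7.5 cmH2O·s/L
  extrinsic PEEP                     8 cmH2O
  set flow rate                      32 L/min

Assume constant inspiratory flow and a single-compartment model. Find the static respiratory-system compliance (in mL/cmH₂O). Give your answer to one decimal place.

35.0

Flow: 32 L/min ÷ 60 = 0.5333 L/s.
Equation of motion (constant flow): PIP = Vt/C + R·V̇ + PEEP.
Vt/C = PIP − R·V̇ − PEEP = 24.0 − 7.5×0.5333 − 8 = 24.0 − 4.0 − 8 = 12.0 cmH2O.
C = Vt / 12.0 = 420 / 12.0 = 35.0 mL/cmH2O.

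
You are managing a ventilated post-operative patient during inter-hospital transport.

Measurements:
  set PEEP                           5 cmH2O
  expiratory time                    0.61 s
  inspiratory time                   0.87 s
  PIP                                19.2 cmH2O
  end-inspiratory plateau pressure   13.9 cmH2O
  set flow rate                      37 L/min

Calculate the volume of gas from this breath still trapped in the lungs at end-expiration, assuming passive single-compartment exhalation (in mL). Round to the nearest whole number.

Flow: 37 L/min ÷ 60 = 0.6167 L/s.
Vt = flow × Ti = 0.6167 L/s × 0.87 s × 1000 mL/L = 536.53 mL.
R = (PIP − Pplat)/V̇ = (19.2 − 13.9) / 0.6167 = 5.3/0.6167 = 8.594 cmH2O·s/L.
C = Vt/(Pplat − PEEP) = 536.53 / (13.9 − 5) = 536.53/8.9 = 60.284 mL/cmH2O.
τ = R × C = 8.594 × 0.06028 L/cmH2O = 0.518 s.
Fraction remaining = e^(−Te/τ) = e^(−0.61/0.518) = 0.308.
Trapped volume = 536.53 × 0.308 = 165.25 mL.

165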